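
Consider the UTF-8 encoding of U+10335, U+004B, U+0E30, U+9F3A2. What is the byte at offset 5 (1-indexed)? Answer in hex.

0x4B

1-indexed offset 5 is 0-indexed offset 4.
U+10335 → 4-byte form F0 90 8C B5 at offsets 0–3.
U+004B → 1-byte form 4B at offsets 4–4.
Offset 4 falls in char 2's range; it's byte 1 of 4B = 0x4B.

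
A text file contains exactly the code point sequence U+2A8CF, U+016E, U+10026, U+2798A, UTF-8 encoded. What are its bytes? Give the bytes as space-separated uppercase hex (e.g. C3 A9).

U+2A8CF: 4-byte form → F0 AA A3 8F.
U+016E: 2-byte form → C5 AE.
U+10026: 4-byte form → F0 90 80 A6.
U+2798A: 4-byte form → F0 A7 A6 8A.
Concatenated (14 bytes): F0 AA A3 8F C5 AE F0 90 80 A6 F0 A7 A6 8A.

F0 AA A3 8F C5 AE F0 90 80 A6 F0 A7 A6 8A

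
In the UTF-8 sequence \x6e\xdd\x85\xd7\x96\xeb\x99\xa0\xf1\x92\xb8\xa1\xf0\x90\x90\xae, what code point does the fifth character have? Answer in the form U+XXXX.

U+52E21

Offset 0: leading byte 0x6E = 01101110 → 1-byte char #1 = 6E.
Offset 1: leading byte 0xDD = 11011101 → 2-byte char #2 = DD 85.
Offset 3: leading byte 0xD7 = 11010111 → 2-byte char #3 = D7 96.
Offset 5: leading byte 0xEB = 11101011 → 3-byte char #4 = EB 99 A0.
Offset 8: leading byte 0xF1 = 11110001 → 4-byte char #5 = F1 92 B8 A1.
Leading byte 0xF1 = 11110001 matches 11110xxx → 4-byte sequence.
Byte 1: 0xF1 = 11110001, payload 001 (3 bits).
Byte 2: 0x92 = 10010010 (10xxxxxx ✓), payload 010010.
Byte 3: 0xB8 = 10111000 (10xxxxxx ✓), payload 111000.
Byte 4: 0xA1 = 10100001 (10xxxxxx ✓), payload 100001.
Concatenate: 001010010111000100001 = 0x52E21 (21 bits → U+52E21).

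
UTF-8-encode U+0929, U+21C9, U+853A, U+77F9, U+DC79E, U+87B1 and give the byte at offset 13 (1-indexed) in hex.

1-indexed offset 13 is 0-indexed offset 12.
U+0929 → 3-byte form E0 A4 A9 at offsets 0–2.
U+21C9 → 3-byte form E2 87 89 at offsets 3–5.
U+853A → 3-byte form E8 94 BA at offsets 6–8.
U+77F9 → 3-byte form E7 9F B9 at offsets 9–11.
U+DC79E → 4-byte form F3 9C 9E 9E at offsets 12–15.
Offset 12 falls in char 5's range; it's byte 1 of F3 9C 9E 9E = 0xF3.

0xF3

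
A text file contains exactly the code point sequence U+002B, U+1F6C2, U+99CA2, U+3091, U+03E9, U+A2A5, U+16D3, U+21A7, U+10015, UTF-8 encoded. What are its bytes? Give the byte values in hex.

U+002B: 1-byte form → 2B.
U+1F6C2: 4-byte form → F0 9F 9B 82.
U+99CA2: 4-byte form → F2 99 B2 A2.
U+3091: 3-byte form → E3 82 91.
U+03E9: 2-byte form → CF A9.
U+A2A5: 3-byte form → EA 8A A5.
U+16D3: 3-byte form → E1 9B 93.
U+21A7: 3-byte form → E2 86 A7.
U+10015: 4-byte form → F0 90 80 95.
Concatenated (27 bytes): 2B F0 9F 9B 82 F2 99 B2 A2 E3 82 91 CF A9 EA 8A A5 E1 9B 93 E2 86 A7 F0 90 80 95.

2B F0 9F 9B 82 F2 99 B2 A2 E3 82 91 CF A9 EA 8A A5 E1 9B 93 E2 86 A7 F0 90 80 95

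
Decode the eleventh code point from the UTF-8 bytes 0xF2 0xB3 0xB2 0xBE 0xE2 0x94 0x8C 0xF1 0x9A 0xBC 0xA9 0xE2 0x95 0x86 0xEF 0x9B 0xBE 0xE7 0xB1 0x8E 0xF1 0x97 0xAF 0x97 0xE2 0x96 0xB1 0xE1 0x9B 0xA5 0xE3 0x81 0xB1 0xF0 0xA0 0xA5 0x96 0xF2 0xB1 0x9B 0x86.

Offset 0: leading byte 0xF2 = 11110010 → 4-byte char #1 = F2 B3 B2 BE.
Offset 4: leading byte 0xE2 = 11100010 → 3-byte char #2 = E2 94 8C.
Offset 7: leading byte 0xF1 = 11110001 → 4-byte char #3 = F1 9A BC A9.
Offset 11: leading byte 0xE2 = 11100010 → 3-byte char #4 = E2 95 86.
Offset 14: leading byte 0xEF = 11101111 → 3-byte char #5 = EF 9B BE.
Offset 17: leading byte 0xE7 = 11100111 → 3-byte char #6 = E7 B1 8E.
Offset 20: leading byte 0xF1 = 11110001 → 4-byte char #7 = F1 97 AF 97.
Offset 24: leading byte 0xE2 = 11100010 → 3-byte char #8 = E2 96 B1.
Offset 27: leading byte 0xE1 = 11100001 → 3-byte char #9 = E1 9B A5.
Offset 30: leading byte 0xE3 = 11100011 → 3-byte char #10 = E3 81 B1.
Offset 33: leading byte 0xF0 = 11110000 → 4-byte char #11 = F0 A0 A5 96.
Leading byte 0xF0 = 11110000 matches 11110xxx → 4-byte sequence.
Byte 1: 0xF0 = 11110000, payload 000 (3 bits).
Byte 2: 0xA0 = 10100000 (10xxxxxx ✓), payload 100000.
Byte 3: 0xA5 = 10100101 (10xxxxxx ✓), payload 100101.
Byte 4: 0x96 = 10010110 (10xxxxxx ✓), payload 010110.
Concatenate: 000100000100101010110 = 0x20956 (21 bits → U+20956).

U+20956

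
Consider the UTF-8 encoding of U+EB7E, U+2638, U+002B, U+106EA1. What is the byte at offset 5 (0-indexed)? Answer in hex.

0xB8

U+EB7E → 3-byte form EE AD BE at offsets 0–2.
U+2638 → 3-byte form E2 98 B8 at offsets 3–5.
Offset 5 falls in char 2's range; it's byte 3 of E2 98 B8 = 0xB8.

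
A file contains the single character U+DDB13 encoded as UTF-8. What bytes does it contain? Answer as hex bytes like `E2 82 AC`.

F3 9D AC 93

U+DDB13 = 0xDDB13 = 908051 decimal. In range U+10000–U+10FFFF → 4-byte form: 11110xxx 10xxxxxx 10xxxxxx 10xxxxxx.
Binary (21 bits): 011011101101100010011.
Split 3+6+6+6: 011 | 011101 | 101100 | 010011.
Byte 1: 11110011 = 0xF3.
Byte 2: 10011101 = 0x9D.
Byte 3: 10101100 = 0xAC.
Byte 4: 10010011 = 0x93.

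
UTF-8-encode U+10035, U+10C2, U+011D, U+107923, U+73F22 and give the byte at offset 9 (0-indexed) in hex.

U+10035 → 4-byte form F0 90 80 B5 at offsets 0–3.
U+10C2 → 3-byte form E1 83 82 at offsets 4–6.
U+011D → 2-byte form C4 9D at offsets 7–8.
U+107923 → 4-byte form F4 87 A4 A3 at offsets 9–12.
Offset 9 falls in char 4's range; it's byte 1 of F4 87 A4 A3 = 0xF4.

0xF4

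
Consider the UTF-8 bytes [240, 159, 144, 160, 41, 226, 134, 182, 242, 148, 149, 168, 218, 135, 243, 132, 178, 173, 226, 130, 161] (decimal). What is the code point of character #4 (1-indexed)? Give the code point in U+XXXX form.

U+94568

Offset 0: leading byte 0xF0 = 11110000 → 4-byte char #1 = F0 9F 90 A0.
Offset 4: leading byte 0x29 = 00101001 → 1-byte char #2 = 29.
Offset 5: leading byte 0xE2 = 11100010 → 3-byte char #3 = E2 86 B6.
Offset 8: leading byte 0xF2 = 11110010 → 4-byte char #4 = F2 94 95 A8.
Leading byte 0xF2 = 11110010 matches 11110xxx → 4-byte sequence.
Byte 1: 0xF2 = 11110010, payload 010 (3 bits).
Byte 2: 0x94 = 10010100 (10xxxxxx ✓), payload 010100.
Byte 3: 0x95 = 10010101 (10xxxxxx ✓), payload 010101.
Byte 4: 0xA8 = 10101000 (10xxxxxx ✓), payload 101000.
Concatenate: 010010100010101101000 = 0x94568 (21 bits → U+94568).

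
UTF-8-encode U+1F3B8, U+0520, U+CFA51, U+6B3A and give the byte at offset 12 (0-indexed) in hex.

U+1F3B8 → 4-byte form F0 9F 8E B8 at offsets 0–3.
U+0520 → 2-byte form D4 A0 at offsets 4–5.
U+CFA51 → 4-byte form F3 8F A9 91 at offsets 6–9.
U+6B3A → 3-byte form E6 AC BA at offsets 10–12.
Offset 12 falls in char 4's range; it's byte 3 of E6 AC BA = 0xBA.

0xBA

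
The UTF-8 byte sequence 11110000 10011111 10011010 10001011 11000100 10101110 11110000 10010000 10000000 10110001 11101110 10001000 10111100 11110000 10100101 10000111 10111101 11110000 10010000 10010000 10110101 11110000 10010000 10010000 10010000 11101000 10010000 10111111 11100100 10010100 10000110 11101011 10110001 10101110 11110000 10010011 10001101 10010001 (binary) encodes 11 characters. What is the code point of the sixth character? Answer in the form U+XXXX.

U+10435

Offset 0: leading byte 0xF0 = 11110000 → 4-byte char #1 = F0 9F 9A 8B.
Offset 4: leading byte 0xC4 = 11000100 → 2-byte char #2 = C4 AE.
Offset 6: leading byte 0xF0 = 11110000 → 4-byte char #3 = F0 90 80 B1.
Offset 10: leading byte 0xEE = 11101110 → 3-byte char #4 = EE 88 BC.
Offset 13: leading byte 0xF0 = 11110000 → 4-byte char #5 = F0 A5 87 BD.
Offset 17: leading byte 0xF0 = 11110000 → 4-byte char #6 = F0 90 90 B5.
Leading byte 0xF0 = 11110000 matches 11110xxx → 4-byte sequence.
Byte 1: 0xF0 = 11110000, payload 000 (3 bits).
Byte 2: 0x90 = 10010000 (10xxxxxx ✓), payload 010000.
Byte 3: 0x90 = 10010000 (10xxxxxx ✓), payload 010000.
Byte 4: 0xB5 = 10110101 (10xxxxxx ✓), payload 110101.
Concatenate: 000010000010000110101 = 0x10435 (21 bits → U+10435).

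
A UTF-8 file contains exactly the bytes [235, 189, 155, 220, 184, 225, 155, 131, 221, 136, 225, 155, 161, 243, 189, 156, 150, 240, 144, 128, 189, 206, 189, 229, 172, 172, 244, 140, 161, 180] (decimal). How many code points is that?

10

Byte at offset 0: 0xEB = 11101011 → 3-byte char (#1). Advance 3.
Byte at offset 3: 0xDC = 11011100 → 2-byte char (#2). Advance 2.
Byte at offset 5: 0xE1 = 11100001 → 3-byte char (#3). Advance 3.
Byte at offset 8: 0xDD = 11011101 → 2-byte char (#4). Advance 2.
Byte at offset 10: 0xE1 = 11100001 → 3-byte char (#5). Advance 3.
Byte at offset 13: 0xF3 = 11110011 → 4-byte char (#6). Advance 4.
Byte at offset 17: 0xF0 = 11110000 → 4-byte char (#7). Advance 4.
Byte at offset 21: 0xCE = 11001110 → 2-byte char (#8). Advance 2.
Byte at offset 23: 0xE5 = 11100101 → 3-byte char (#9). Advance 3.
Byte at offset 26: 0xF4 = 11110100 → 4-byte char (#10). Advance 4.
Reached end at offset 30 after 10 code points.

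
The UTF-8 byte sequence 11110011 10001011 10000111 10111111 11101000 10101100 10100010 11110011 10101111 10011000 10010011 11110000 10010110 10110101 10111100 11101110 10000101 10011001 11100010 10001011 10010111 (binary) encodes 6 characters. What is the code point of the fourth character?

U+16D7C

Offset 0: leading byte 0xF3 = 11110011 → 4-byte char #1 = F3 8B 87 BF.
Offset 4: leading byte 0xE8 = 11101000 → 3-byte char #2 = E8 AC A2.
Offset 7: leading byte 0xF3 = 11110011 → 4-byte char #3 = F3 AF 98 93.
Offset 11: leading byte 0xF0 = 11110000 → 4-byte char #4 = F0 96 B5 BC.
Leading byte 0xF0 = 11110000 matches 11110xxx → 4-byte sequence.
Byte 1: 0xF0 = 11110000, payload 000 (3 bits).
Byte 2: 0x96 = 10010110 (10xxxxxx ✓), payload 010110.
Byte 3: 0xB5 = 10110101 (10xxxxxx ✓), payload 110101.
Byte 4: 0xBC = 10111100 (10xxxxxx ✓), payload 111100.
Concatenate: 000010110110101111100 = 0x16D7C (21 bits → U+16D7C).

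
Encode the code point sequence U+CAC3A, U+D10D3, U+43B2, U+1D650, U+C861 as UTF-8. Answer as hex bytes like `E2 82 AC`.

U+CAC3A: 4-byte form → F3 8A B0 BA.
U+D10D3: 4-byte form → F3 91 83 93.
U+43B2: 3-byte form → E4 8E B2.
U+1D650: 4-byte form → F0 9D 99 90.
U+C861: 3-byte form → EC A1 A1.
Concatenated (18 bytes): F3 8A B0 BA F3 91 83 93 E4 8E B2 F0 9D 99 90 EC A1 A1.

F3 8A B0 BA F3 91 83 93 E4 8E B2 F0 9D 99 90 EC A1 A1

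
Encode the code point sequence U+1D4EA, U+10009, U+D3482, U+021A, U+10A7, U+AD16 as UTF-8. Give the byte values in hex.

F0 9D 93 AA F0 90 80 89 F3 93 92 82 C8 9A E1 82 A7 EA B4 96

U+1D4EA: 4-byte form → F0 9D 93 AA.
U+10009: 4-byte form → F0 90 80 89.
U+D3482: 4-byte form → F3 93 92 82.
U+021A: 2-byte form → C8 9A.
U+10A7: 3-byte form → E1 82 A7.
U+AD16: 3-byte form → EA B4 96.
Concatenated (20 bytes): F0 9D 93 AA F0 90 80 89 F3 93 92 82 C8 9A E1 82 A7 EA B4 96.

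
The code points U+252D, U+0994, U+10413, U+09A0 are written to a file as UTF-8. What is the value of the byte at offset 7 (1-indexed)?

1-indexed offset 7 is 0-indexed offset 6.
U+252D → 3-byte form E2 94 AD at offsets 0–2.
U+0994 → 3-byte form E0 A6 94 at offsets 3–5.
U+10413 → 4-byte form F0 90 90 93 at offsets 6–9.
Offset 6 falls in char 3's range; it's byte 1 of F0 90 90 93 = 0xF0.

0xF0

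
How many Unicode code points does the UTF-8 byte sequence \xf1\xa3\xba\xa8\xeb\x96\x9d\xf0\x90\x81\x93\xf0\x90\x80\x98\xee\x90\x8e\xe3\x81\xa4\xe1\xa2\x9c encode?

Byte at offset 0: 0xF1 = 11110001 → 4-byte char (#1). Advance 4.
Byte at offset 4: 0xEB = 11101011 → 3-byte char (#2). Advance 3.
Byte at offset 7: 0xF0 = 11110000 → 4-byte char (#3). Advance 4.
Byte at offset 11: 0xF0 = 11110000 → 4-byte char (#4). Advance 4.
Byte at offset 15: 0xEE = 11101110 → 3-byte char (#5). Advance 3.
Byte at offset 18: 0xE3 = 11100011 → 3-byte char (#6). Advance 3.
Byte at offset 21: 0xE1 = 11100001 → 3-byte char (#7). Advance 3.
Reached end at offset 24 after 7 code points.

7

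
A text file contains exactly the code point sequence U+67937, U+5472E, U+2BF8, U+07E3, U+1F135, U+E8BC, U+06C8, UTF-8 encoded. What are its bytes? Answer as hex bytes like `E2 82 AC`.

U+67937: 4-byte form → F1 A7 A4 B7.
U+5472E: 4-byte form → F1 94 9C AE.
U+2BF8: 3-byte form → E2 AF B8.
U+07E3: 2-byte form → DF A3.
U+1F135: 4-byte form → F0 9F 84 B5.
U+E8BC: 3-byte form → EE A2 BC.
U+06C8: 2-byte form → DB 88.
Concatenated (22 bytes): F1 A7 A4 B7 F1 94 9C AE E2 AF B8 DF A3 F0 9F 84 B5 EE A2 BC DB 88.

F1 A7 A4 B7 F1 94 9C AE E2 AF B8 DF A3 F0 9F 84 B5 EE A2 BC DB 88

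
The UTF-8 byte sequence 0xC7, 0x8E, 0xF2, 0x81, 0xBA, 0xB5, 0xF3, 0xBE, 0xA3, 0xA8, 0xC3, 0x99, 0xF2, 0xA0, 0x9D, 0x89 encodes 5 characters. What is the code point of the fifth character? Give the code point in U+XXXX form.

Offset 0: leading byte 0xC7 = 11000111 → 2-byte char #1 = C7 8E.
Offset 2: leading byte 0xF2 = 11110010 → 4-byte char #2 = F2 81 BA B5.
Offset 6: leading byte 0xF3 = 11110011 → 4-byte char #3 = F3 BE A3 A8.
Offset 10: leading byte 0xC3 = 11000011 → 2-byte char #4 = C3 99.
Offset 12: leading byte 0xF2 = 11110010 → 4-byte char #5 = F2 A0 9D 89.
Leading byte 0xF2 = 11110010 matches 11110xxx → 4-byte sequence.
Byte 1: 0xF2 = 11110010, payload 010 (3 bits).
Byte 2: 0xA0 = 10100000 (10xxxxxx ✓), payload 100000.
Byte 3: 0x9D = 10011101 (10xxxxxx ✓), payload 011101.
Byte 4: 0x89 = 10001001 (10xxxxxx ✓), payload 001001.
Concatenate: 010100000011101001001 = 0xA0749 (21 bits → U+A0749).

U+A0749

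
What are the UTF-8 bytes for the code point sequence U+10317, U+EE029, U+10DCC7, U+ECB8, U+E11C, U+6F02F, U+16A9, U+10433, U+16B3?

U+10317: 4-byte form → F0 90 8C 97.
U+EE029: 4-byte form → F3 AE 80 A9.
U+10DCC7: 4-byte form → F4 8D B3 87.
U+ECB8: 3-byte form → EE B2 B8.
U+E11C: 3-byte form → EE 84 9C.
U+6F02F: 4-byte form → F1 AF 80 AF.
U+16A9: 3-byte form → E1 9A A9.
U+10433: 4-byte form → F0 90 90 B3.
U+16B3: 3-byte form → E1 9A B3.
Concatenated (32 bytes): F0 90 8C 97 F3 AE 80 A9 F4 8D B3 87 EE B2 B8 EE 84 9C F1 AF 80 AF E1 9A A9 F0 90 90 B3 E1 9A B3.

F0 90 8C 97 F3 AE 80 A9 F4 8D B3 87 EE B2 B8 EE 84 9C F1 AF 80 AF E1 9A A9 F0 90 90 B3 E1 9A B3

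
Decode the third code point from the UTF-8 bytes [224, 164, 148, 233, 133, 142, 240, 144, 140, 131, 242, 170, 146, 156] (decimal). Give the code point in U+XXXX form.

U+10303

Offset 0: leading byte 0xE0 = 11100000 → 3-byte char #1 = E0 A4 94.
Offset 3: leading byte 0xE9 = 11101001 → 3-byte char #2 = E9 85 8E.
Offset 6: leading byte 0xF0 = 11110000 → 4-byte char #3 = F0 90 8C 83.
Leading byte 0xF0 = 11110000 matches 11110xxx → 4-byte sequence.
Byte 1: 0xF0 = 11110000, payload 000 (3 bits).
Byte 2: 0x90 = 10010000 (10xxxxxx ✓), payload 010000.
Byte 3: 0x8C = 10001100 (10xxxxxx ✓), payload 001100.
Byte 4: 0x83 = 10000011 (10xxxxxx ✓), payload 000011.
Concatenate: 000010000001100000011 = 0x10303 (21 bits → U+10303).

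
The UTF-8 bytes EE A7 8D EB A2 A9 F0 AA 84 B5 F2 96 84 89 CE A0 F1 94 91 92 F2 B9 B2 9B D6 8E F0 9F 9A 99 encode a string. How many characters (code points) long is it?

9

Byte at offset 0: 0xEE = 11101110 → 3-byte char (#1). Advance 3.
Byte at offset 3: 0xEB = 11101011 → 3-byte char (#2). Advance 3.
Byte at offset 6: 0xF0 = 11110000 → 4-byte char (#3). Advance 4.
Byte at offset 10: 0xF2 = 11110010 → 4-byte char (#4). Advance 4.
Byte at offset 14: 0xCE = 11001110 → 2-byte char (#5). Advance 2.
Byte at offset 16: 0xF1 = 11110001 → 4-byte char (#6). Advance 4.
Byte at offset 20: 0xF2 = 11110010 → 4-byte char (#7). Advance 4.
Byte at offset 24: 0xD6 = 11010110 → 2-byte char (#8). Advance 2.
Byte at offset 26: 0xF0 = 11110000 → 4-byte char (#9). Advance 4.
Reached end at offset 30 after 9 code points.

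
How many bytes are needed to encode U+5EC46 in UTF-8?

4

U+5EC46 = 0x5EC46. UTF-8 uses 1 byte below 0x80, 2 below 0x800, 3 below 0x10000, 4 up to 0x10FFFF. 0x5EC46 is in U+10000–U+10FFFF → 4 bytes.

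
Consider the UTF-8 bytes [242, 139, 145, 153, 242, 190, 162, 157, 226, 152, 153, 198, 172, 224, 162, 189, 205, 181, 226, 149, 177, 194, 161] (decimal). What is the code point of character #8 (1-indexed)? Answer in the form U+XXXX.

Offset 0: leading byte 0xF2 = 11110010 → 4-byte char #1 = F2 8B 91 99.
Offset 4: leading byte 0xF2 = 11110010 → 4-byte char #2 = F2 BE A2 9D.
Offset 8: leading byte 0xE2 = 11100010 → 3-byte char #3 = E2 98 99.
Offset 11: leading byte 0xC6 = 11000110 → 2-byte char #4 = C6 AC.
Offset 13: leading byte 0xE0 = 11100000 → 3-byte char #5 = E0 A2 BD.
Offset 16: leading byte 0xCD = 11001101 → 2-byte char #6 = CD B5.
Offset 18: leading byte 0xE2 = 11100010 → 3-byte char #7 = E2 95 B1.
Offset 21: leading byte 0xC2 = 11000010 → 2-byte char #8 = C2 A1.
Leading byte 0xC2 = 11000010 matches 110xxxxx → 2-byte sequence.
Byte 1: 0xC2 = 11000010, payload 00010 (5 bits).
Byte 2: 0xA1 = 10100001 (10xxxxxx ✓), payload 100001.
Concatenate: 00010100001 = 0xA1 (11 bits → U+00A1).

U+00A1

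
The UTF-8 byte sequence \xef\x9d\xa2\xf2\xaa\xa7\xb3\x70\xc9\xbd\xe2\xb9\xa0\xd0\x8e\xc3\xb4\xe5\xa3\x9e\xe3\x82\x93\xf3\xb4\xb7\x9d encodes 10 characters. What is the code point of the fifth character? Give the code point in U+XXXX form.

Offset 0: leading byte 0xEF = 11101111 → 3-byte char #1 = EF 9D A2.
Offset 3: leading byte 0xF2 = 11110010 → 4-byte char #2 = F2 AA A7 B3.
Offset 7: leading byte 0x70 = 01110000 → 1-byte char #3 = 70.
Offset 8: leading byte 0xC9 = 11001001 → 2-byte char #4 = C9 BD.
Offset 10: leading byte 0xE2 = 11100010 → 3-byte char #5 = E2 B9 A0.
Leading byte 0xE2 = 11100010 matches 1110xxxx → 3-byte sequence.
Byte 1: 0xE2 = 11100010, payload 0010 (4 bits).
Byte 2: 0xB9 = 10111001 (10xxxxxx ✓), payload 111001.
Byte 3: 0xA0 = 10100000 (10xxxxxx ✓), payload 100000.
Concatenate: 0010111001100000 = 0x2E60 (16 bits → U+2E60).

U+2E60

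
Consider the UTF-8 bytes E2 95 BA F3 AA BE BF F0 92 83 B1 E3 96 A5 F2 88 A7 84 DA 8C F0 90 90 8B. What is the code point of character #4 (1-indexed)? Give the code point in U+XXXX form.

U+35A5

Offset 0: leading byte 0xE2 = 11100010 → 3-byte char #1 = E2 95 BA.
Offset 3: leading byte 0xF3 = 11110011 → 4-byte char #2 = F3 AA BE BF.
Offset 7: leading byte 0xF0 = 11110000 → 4-byte char #3 = F0 92 83 B1.
Offset 11: leading byte 0xE3 = 11100011 → 3-byte char #4 = E3 96 A5.
Leading byte 0xE3 = 11100011 matches 1110xxxx → 3-byte sequence.
Byte 1: 0xE3 = 11100011, payload 0011 (4 bits).
Byte 2: 0x96 = 10010110 (10xxxxxx ✓), payload 010110.
Byte 3: 0xA5 = 10100101 (10xxxxxx ✓), payload 100101.
Concatenate: 0011010110100101 = 0x35A5 (16 bits → U+35A5).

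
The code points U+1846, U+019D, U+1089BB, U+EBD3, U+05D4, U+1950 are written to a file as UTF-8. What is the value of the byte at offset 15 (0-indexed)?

U+1846 → 3-byte form E1 A1 86 at offsets 0–2.
U+019D → 2-byte form C6 9D at offsets 3–4.
U+1089BB → 4-byte form F4 88 A6 BB at offsets 5–8.
U+EBD3 → 3-byte form EE AF 93 at offsets 9–11.
U+05D4 → 2-byte form D7 94 at offsets 12–13.
U+1950 → 3-byte form E1 A5 90 at offsets 14–16.
Offset 15 falls in char 6's range; it's byte 2 of E1 A5 90 = 0xA5.

0xA5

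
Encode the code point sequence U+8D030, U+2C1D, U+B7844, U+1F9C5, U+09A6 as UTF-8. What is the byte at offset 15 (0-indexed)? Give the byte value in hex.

U+8D030 → 4-byte form F2 8D 80 B0 at offsets 0–3.
U+2C1D → 3-byte form E2 B0 9D at offsets 4–6.
U+B7844 → 4-byte form F2 B7 A1 84 at offsets 7–10.
U+1F9C5 → 4-byte form F0 9F A7 85 at offsets 11–14.
U+09A6 → 3-byte form E0 A6 A6 at offsets 15–17.
Offset 15 falls in char 5's range; it's byte 1 of E0 A6 A6 = 0xE0.

0xE0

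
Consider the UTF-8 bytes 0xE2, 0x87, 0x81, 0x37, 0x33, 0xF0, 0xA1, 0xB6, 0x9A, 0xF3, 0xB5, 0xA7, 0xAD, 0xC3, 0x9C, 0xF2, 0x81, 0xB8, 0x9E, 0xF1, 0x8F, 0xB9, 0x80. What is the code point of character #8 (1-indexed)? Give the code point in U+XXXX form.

Offset 0: leading byte 0xE2 = 11100010 → 3-byte char #1 = E2 87 81.
Offset 3: leading byte 0x37 = 00110111 → 1-byte char #2 = 37.
Offset 4: leading byte 0x33 = 00110011 → 1-byte char #3 = 33.
Offset 5: leading byte 0xF0 = 11110000 → 4-byte char #4 = F0 A1 B6 9A.
Offset 9: leading byte 0xF3 = 11110011 → 4-byte char #5 = F3 B5 A7 AD.
Offset 13: leading byte 0xC3 = 11000011 → 2-byte char #6 = C3 9C.
Offset 15: leading byte 0xF2 = 11110010 → 4-byte char #7 = F2 81 B8 9E.
Offset 19: leading byte 0xF1 = 11110001 → 4-byte char #8 = F1 8F B9 80.
Leading byte 0xF1 = 11110001 matches 11110xxx → 4-byte sequence.
Byte 1: 0xF1 = 11110001, payload 001 (3 bits).
Byte 2: 0x8F = 10001111 (10xxxxxx ✓), payload 001111.
Byte 3: 0xB9 = 10111001 (10xxxxxx ✓), payload 111001.
Byte 4: 0x80 = 10000000 (10xxxxxx ✓), payload 000000.
Concatenate: 001001111111001000000 = 0x4FE40 (21 bits → U+4FE40).

U+4FE40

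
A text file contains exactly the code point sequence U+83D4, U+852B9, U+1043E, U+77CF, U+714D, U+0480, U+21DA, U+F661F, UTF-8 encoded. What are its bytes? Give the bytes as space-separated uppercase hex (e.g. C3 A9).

E8 8F 94 F2 85 8A B9 F0 90 90 BE E7 9F 8F E7 85 8D D2 80 E2 87 9A F3 B6 98 9F

U+83D4: 3-byte form → E8 8F 94.
U+852B9: 4-byte form → F2 85 8A B9.
U+1043E: 4-byte form → F0 90 90 BE.
U+77CF: 3-byte form → E7 9F 8F.
U+714D: 3-byte form → E7 85 8D.
U+0480: 2-byte form → D2 80.
U+21DA: 3-byte form → E2 87 9A.
U+F661F: 4-byte form → F3 B6 98 9F.
Concatenated (26 bytes): E8 8F 94 F2 85 8A B9 F0 90 90 BE E7 9F 8F E7 85 8D D2 80 E2 87 9A F3 B6 98 9F.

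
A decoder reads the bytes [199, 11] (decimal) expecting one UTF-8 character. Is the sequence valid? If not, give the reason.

invalid (non-continuation byte where continuation expected)

Leading byte 0xC7 = 11000111 → 2-byte form.
Byte 2 is 0x0B = 00001011, which is not 10xxxxxx — expected a continuation byte.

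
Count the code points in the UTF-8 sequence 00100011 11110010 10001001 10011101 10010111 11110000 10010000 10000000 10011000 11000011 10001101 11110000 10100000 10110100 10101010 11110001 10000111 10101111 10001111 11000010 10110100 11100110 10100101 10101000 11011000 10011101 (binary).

9

Byte at offset 0: 0x23 = 00100011 → 1-byte char (#1). Advance 1.
Byte at offset 1: 0xF2 = 11110010 → 4-byte char (#2). Advance 4.
Byte at offset 5: 0xF0 = 11110000 → 4-byte char (#3). Advance 4.
Byte at offset 9: 0xC3 = 11000011 → 2-byte char (#4). Advance 2.
Byte at offset 11: 0xF0 = 11110000 → 4-byte char (#5). Advance 4.
Byte at offset 15: 0xF1 = 11110001 → 4-byte char (#6). Advance 4.
Byte at offset 19: 0xC2 = 11000010 → 2-byte char (#7). Advance 2.
Byte at offset 21: 0xE6 = 11100110 → 3-byte char (#8). Advance 3.
Byte at offset 24: 0xD8 = 11011000 → 2-byte char (#9). Advance 2.
Reached end at offset 26 after 9 code points.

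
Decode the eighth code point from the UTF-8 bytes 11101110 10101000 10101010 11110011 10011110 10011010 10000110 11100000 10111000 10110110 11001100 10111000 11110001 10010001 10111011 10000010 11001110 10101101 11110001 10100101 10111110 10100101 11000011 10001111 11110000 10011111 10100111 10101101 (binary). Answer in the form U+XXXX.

Offset 0: leading byte 0xEE = 11101110 → 3-byte char #1 = EE A8 AA.
Offset 3: leading byte 0xF3 = 11110011 → 4-byte char #2 = F3 9E 9A 86.
Offset 7: leading byte 0xE0 = 11100000 → 3-byte char #3 = E0 B8 B6.
Offset 10: leading byte 0xCC = 11001100 → 2-byte char #4 = CC B8.
Offset 12: leading byte 0xF1 = 11110001 → 4-byte char #5 = F1 91 BB 82.
Offset 16: leading byte 0xCE = 11001110 → 2-byte char #6 = CE AD.
Offset 18: leading byte 0xF1 = 11110001 → 4-byte char #7 = F1 A5 BE A5.
Offset 22: leading byte 0xC3 = 11000011 → 2-byte char #8 = C3 8F.
Leading byte 0xC3 = 11000011 matches 110xxxxx → 2-byte sequence.
Byte 1: 0xC3 = 11000011, payload 00011 (5 bits).
Byte 2: 0x8F = 10001111 (10xxxxxx ✓), payload 001111.
Concatenate: 00011001111 = 0xCF (11 bits → U+00CF).

U+00CF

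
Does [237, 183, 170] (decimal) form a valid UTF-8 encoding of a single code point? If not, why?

Structurally a 3-byte sequence; payload = 0xDDEA.
But 0xDDEA is in U+D800–U+DFFF, the surrogate range. Surrogates are not Unicode scalar values and are forbidden in UTF-8.

invalid (encodes a surrogate (U+D800–U+DFFF))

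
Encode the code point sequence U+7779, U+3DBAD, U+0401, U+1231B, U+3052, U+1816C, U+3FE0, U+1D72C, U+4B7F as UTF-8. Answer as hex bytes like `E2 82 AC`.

U+7779: 3-byte form → E7 9D B9.
U+3DBAD: 4-byte form → F0 BD AE AD.
U+0401: 2-byte form → D0 81.
U+1231B: 4-byte form → F0 92 8C 9B.
U+3052: 3-byte form → E3 81 92.
U+1816C: 4-byte form → F0 98 85 AC.
U+3FE0: 3-byte form → E3 BF A0.
U+1D72C: 4-byte form → F0 9D 9C AC.
U+4B7F: 3-byte form → E4 AD BF.
Concatenated (30 bytes): E7 9D B9 F0 BD AE AD D0 81 F0 92 8C 9B E3 81 92 F0 98 85 AC E3 BF A0 F0 9D 9C AC E4 AD BF.

E7 9D B9 F0 BD AE AD D0 81 F0 92 8C 9B E3 81 92 F0 98 85 AC E3 BF A0 F0 9D 9C AC E4 AD BF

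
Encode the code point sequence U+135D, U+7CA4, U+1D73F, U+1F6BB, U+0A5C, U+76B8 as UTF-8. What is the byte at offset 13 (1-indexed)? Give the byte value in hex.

1-indexed offset 13 is 0-indexed offset 12.
U+135D → 3-byte form E1 8D 9D at offsets 0–2.
U+7CA4 → 3-byte form E7 B2 A4 at offsets 3–5.
U+1D73F → 4-byte form F0 9D 9C BF at offsets 6–9.
U+1F6BB → 4-byte form F0 9F 9A BB at offsets 10–13.
Offset 12 falls in char 4's range; it's byte 3 of F0 9F 9A BB = 0x9A.

0x9A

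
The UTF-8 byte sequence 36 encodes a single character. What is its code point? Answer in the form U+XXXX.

U+0036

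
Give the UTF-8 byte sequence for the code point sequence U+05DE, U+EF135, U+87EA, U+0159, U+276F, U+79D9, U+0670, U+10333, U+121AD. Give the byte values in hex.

D7 9E F3 AF 84 B5 E8 9F AA C5 99 E2 9D AF E7 A7 99 D9 B0 F0 90 8C B3 F0 92 86 AD

U+05DE: 2-byte form → D7 9E.
U+EF135: 4-byte form → F3 AF 84 B5.
U+87EA: 3-byte form → E8 9F AA.
U+0159: 2-byte form → C5 99.
U+276F: 3-byte form → E2 9D AF.
U+79D9: 3-byte form → E7 A7 99.
U+0670: 2-byte form → D9 B0.
U+10333: 4-byte form → F0 90 8C B3.
U+121AD: 4-byte form → F0 92 86 AD.
Concatenated (27 bytes): D7 9E F3 AF 84 B5 E8 9F AA C5 99 E2 9D AF E7 A7 99 D9 B0 F0 90 8C B3 F0 92 86 AD.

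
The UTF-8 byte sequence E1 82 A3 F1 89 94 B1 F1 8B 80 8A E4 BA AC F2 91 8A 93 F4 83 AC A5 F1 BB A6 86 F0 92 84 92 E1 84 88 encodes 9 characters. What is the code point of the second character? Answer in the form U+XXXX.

Offset 0: leading byte 0xE1 = 11100001 → 3-byte char #1 = E1 82 A3.
Offset 3: leading byte 0xF1 = 11110001 → 4-byte char #2 = F1 89 94 B1.
Leading byte 0xF1 = 11110001 matches 11110xxx → 4-byte sequence.
Byte 1: 0xF1 = 11110001, payload 001 (3 bits).
Byte 2: 0x89 = 10001001 (10xxxxxx ✓), payload 001001.
Byte 3: 0x94 = 10010100 (10xxxxxx ✓), payload 010100.
Byte 4: 0xB1 = 10110001 (10xxxxxx ✓), payload 110001.
Concatenate: 001001001010100110001 = 0x49531 (21 bits → U+49531).

U+49531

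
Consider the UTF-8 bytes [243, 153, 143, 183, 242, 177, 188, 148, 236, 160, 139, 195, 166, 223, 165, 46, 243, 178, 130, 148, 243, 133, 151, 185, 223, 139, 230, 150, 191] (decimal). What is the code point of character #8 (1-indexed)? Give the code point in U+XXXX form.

U+C55F9

Offset 0: leading byte 0xF3 = 11110011 → 4-byte char #1 = F3 99 8F B7.
Offset 4: leading byte 0xF2 = 11110010 → 4-byte char #2 = F2 B1 BC 94.
Offset 8: leading byte 0xEC = 11101100 → 3-byte char #3 = EC A0 8B.
Offset 11: leading byte 0xC3 = 11000011 → 2-byte char #4 = C3 A6.
Offset 13: leading byte 0xDF = 11011111 → 2-byte char #5 = DF A5.
Offset 15: leading byte 0x2E = 00101110 → 1-byte char #6 = 2E.
Offset 16: leading byte 0xF3 = 11110011 → 4-byte char #7 = F3 B2 82 94.
Offset 20: leading byte 0xF3 = 11110011 → 4-byte char #8 = F3 85 97 B9.
Leading byte 0xF3 = 11110011 matches 11110xxx → 4-byte sequence.
Byte 1: 0xF3 = 11110011, payload 011 (3 bits).
Byte 2: 0x85 = 10000101 (10xxxxxx ✓), payload 000101.
Byte 3: 0x97 = 10010111 (10xxxxxx ✓), payload 010111.
Byte 4: 0xB9 = 10111001 (10xxxxxx ✓), payload 111001.
Concatenate: 011000101010111111001 = 0xC55F9 (21 bits → U+C55F9).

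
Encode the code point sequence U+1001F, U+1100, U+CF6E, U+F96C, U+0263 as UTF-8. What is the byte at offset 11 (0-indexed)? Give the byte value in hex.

U+1001F → 4-byte form F0 90 80 9F at offsets 0–3.
U+1100 → 3-byte form E1 84 80 at offsets 4–6.
U+CF6E → 3-byte form EC BD AE at offsets 7–9.
U+F96C → 3-byte form EF A5 AC at offsets 10–12.
Offset 11 falls in char 4's range; it's byte 2 of EF A5 AC = 0xA5.

0xA5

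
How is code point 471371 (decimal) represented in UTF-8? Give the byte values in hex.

F1 B3 85 8B

U+7314B = 0x7314B = 471371 decimal. In range U+10000–U+10FFFF → 4-byte form: 11110xxx 10xxxxxx 10xxxxxx 10xxxxxx.
Binary (21 bits): 001110011000101001011.
Split 3+6+6+6: 001 | 110011 | 000101 | 001011.
Byte 1: 11110001 = 0xF1.
Byte 2: 10110011 = 0xB3.
Byte 3: 10000101 = 0x85.
Byte 4: 10001011 = 0x8B.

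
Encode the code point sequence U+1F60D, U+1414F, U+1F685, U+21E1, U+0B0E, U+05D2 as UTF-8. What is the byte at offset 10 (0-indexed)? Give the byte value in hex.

U+1F60D → 4-byte form F0 9F 98 8D at offsets 0–3.
U+1414F → 4-byte form F0 94 85 8F at offsets 4–7.
U+1F685 → 4-byte form F0 9F 9A 85 at offsets 8–11.
Offset 10 falls in char 3's range; it's byte 3 of F0 9F 9A 85 = 0x9A.

0x9A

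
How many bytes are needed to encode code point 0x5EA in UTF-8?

2

U+05EA = 0x5EA. UTF-8 uses 1 byte below 0x80, 2 below 0x800, 3 below 0x10000, 4 up to 0x10FFFF. 0x5EA is in U+0080–U+07FF → 2 bytes.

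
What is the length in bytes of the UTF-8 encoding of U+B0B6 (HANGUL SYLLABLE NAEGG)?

3

U+B0B6 = 0xB0B6. UTF-8 uses 1 byte below 0x80, 2 below 0x800, 3 below 0x10000, 4 up to 0x10FFFF. 0xB0B6 is in U+0800–U+FFFF → 3 bytes.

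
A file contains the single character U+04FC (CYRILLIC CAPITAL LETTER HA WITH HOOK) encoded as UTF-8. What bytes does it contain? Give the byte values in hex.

D3 BC

U+04FC = 0x4FC = 1276 decimal. In range U+0080–U+07FF → 2-byte form: 110xxxxx 10xxxxxx.
Binary (11 bits): 10011111100.
Split 5+6: 10011 | 111100.
Byte 1: 11010011 = 0xD3.
Byte 2: 10111100 = 0xBC.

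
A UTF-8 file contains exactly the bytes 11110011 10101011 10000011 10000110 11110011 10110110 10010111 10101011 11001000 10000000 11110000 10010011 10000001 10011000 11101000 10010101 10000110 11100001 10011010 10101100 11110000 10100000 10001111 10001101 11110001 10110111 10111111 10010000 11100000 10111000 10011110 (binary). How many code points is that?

Byte at offset 0: 0xF3 = 11110011 → 4-byte char (#1). Advance 4.
Byte at offset 4: 0xF3 = 11110011 → 4-byte char (#2). Advance 4.
Byte at offset 8: 0xC8 = 11001000 → 2-byte char (#3). Advance 2.
Byte at offset 10: 0xF0 = 11110000 → 4-byte char (#4). Advance 4.
Byte at offset 14: 0xE8 = 11101000 → 3-byte char (#5). Advance 3.
Byte at offset 17: 0xE1 = 11100001 → 3-byte char (#6). Advance 3.
Byte at offset 20: 0xF0 = 11110000 → 4-byte char (#7). Advance 4.
Byte at offset 24: 0xF1 = 11110001 → 4-byte char (#8). Advance 4.
Byte at offset 28: 0xE0 = 11100000 → 3-byte char (#9). Advance 3.
Reached end at offset 31 after 9 code points.

9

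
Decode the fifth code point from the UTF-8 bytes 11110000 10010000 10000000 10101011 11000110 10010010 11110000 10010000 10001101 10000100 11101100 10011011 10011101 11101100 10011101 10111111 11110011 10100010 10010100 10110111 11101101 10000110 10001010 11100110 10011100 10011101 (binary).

Offset 0: leading byte 0xF0 = 11110000 → 4-byte char #1 = F0 90 80 AB.
Offset 4: leading byte 0xC6 = 11000110 → 2-byte char #2 = C6 92.
Offset 6: leading byte 0xF0 = 11110000 → 4-byte char #3 = F0 90 8D 84.
Offset 10: leading byte 0xEC = 11101100 → 3-byte char #4 = EC 9B 9D.
Offset 13: leading byte 0xEC = 11101100 → 3-byte char #5 = EC 9D BF.
Leading byte 0xEC = 11101100 matches 1110xxxx → 3-byte sequence.
Byte 1: 0xEC = 11101100, payload 1100 (4 bits).
Byte 2: 0x9D = 10011101 (10xxxxxx ✓), payload 011101.
Byte 3: 0xBF = 10111111 (10xxxxxx ✓), payload 111111.
Concatenate: 1100011101111111 = 0xC77F (16 bits → U+C77F).

U+C77F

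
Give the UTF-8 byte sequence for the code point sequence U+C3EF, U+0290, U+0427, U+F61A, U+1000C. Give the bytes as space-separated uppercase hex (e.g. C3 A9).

EC 8F AF CA 90 D0 A7 EF 98 9A F0 90 80 8C

U+C3EF: 3-byte form → EC 8F AF.
U+0290: 2-byte form → CA 90.
U+0427: 2-byte form → D0 A7.
U+F61A: 3-byte form → EF 98 9A.
U+1000C: 4-byte form → F0 90 80 8C.
Concatenated (14 bytes): EC 8F AF CA 90 D0 A7 EF 98 9A F0 90 80 8C.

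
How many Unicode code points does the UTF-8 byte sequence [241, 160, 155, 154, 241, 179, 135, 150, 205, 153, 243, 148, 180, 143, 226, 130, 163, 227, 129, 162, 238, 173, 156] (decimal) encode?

7

Byte at offset 0: 0xF1 = 11110001 → 4-byte char (#1). Advance 4.
Byte at offset 4: 0xF1 = 11110001 → 4-byte char (#2). Advance 4.
Byte at offset 8: 0xCD = 11001101 → 2-byte char (#3). Advance 2.
Byte at offset 10: 0xF3 = 11110011 → 4-byte char (#4). Advance 4.
Byte at offset 14: 0xE2 = 11100010 → 3-byte char (#5). Advance 3.
Byte at offset 17: 0xE3 = 11100011 → 3-byte char (#6). Advance 3.
Byte at offset 20: 0xEE = 11101110 → 3-byte char (#7). Advance 3.
Reached end at offset 23 after 7 code points.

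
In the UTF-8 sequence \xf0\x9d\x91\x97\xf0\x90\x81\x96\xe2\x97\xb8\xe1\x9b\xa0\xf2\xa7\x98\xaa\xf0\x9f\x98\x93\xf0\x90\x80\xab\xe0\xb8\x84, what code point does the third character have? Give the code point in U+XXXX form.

U+25F8

Offset 0: leading byte 0xF0 = 11110000 → 4-byte char #1 = F0 9D 91 97.
Offset 4: leading byte 0xF0 = 11110000 → 4-byte char #2 = F0 90 81 96.
Offset 8: leading byte 0xE2 = 11100010 → 3-byte char #3 = E2 97 B8.
Leading byte 0xE2 = 11100010 matches 1110xxxx → 3-byte sequence.
Byte 1: 0xE2 = 11100010, payload 0010 (4 bits).
Byte 2: 0x97 = 10010111 (10xxxxxx ✓), payload 010111.
Byte 3: 0xB8 = 10111000 (10xxxxxx ✓), payload 111000.
Concatenate: 0010010111111000 = 0x25F8 (16 bits → U+25F8).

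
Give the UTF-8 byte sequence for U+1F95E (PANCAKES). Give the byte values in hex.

U+1F95E = 0x1F95E = 129374 decimal. In range U+10000–U+10FFFF → 4-byte form: 11110xxx 10xxxxxx 10xxxxxx 10xxxxxx.
Binary (21 bits): 000011111100101011110.
Split 3+6+6+6: 000 | 011111 | 100101 | 011110.
Byte 1: 11110000 = 0xF0.
Byte 2: 10011111 = 0x9F.
Byte 3: 10100101 = 0xA5.
Byte 4: 10011110 = 0x9E.

F0 9F A5 9E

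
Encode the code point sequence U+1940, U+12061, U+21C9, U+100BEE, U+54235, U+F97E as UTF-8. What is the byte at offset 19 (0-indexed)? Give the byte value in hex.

0xA5

U+1940 → 3-byte form E1 A5 80 at offsets 0–2.
U+12061 → 4-byte form F0 92 81 A1 at offsets 3–6.
U+21C9 → 3-byte form E2 87 89 at offsets 7–9.
U+100BEE → 4-byte form F4 80 AF AE at offsets 10–13.
U+54235 → 4-byte form F1 94 88 B5 at offsets 14–17.
U+F97E → 3-byte form EF A5 BE at offsets 18–20.
Offset 19 falls in char 6's range; it's byte 2 of EF A5 BE = 0xA5.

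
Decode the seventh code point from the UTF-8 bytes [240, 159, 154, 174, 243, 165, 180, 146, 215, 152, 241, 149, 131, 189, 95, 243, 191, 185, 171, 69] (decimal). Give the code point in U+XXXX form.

U+0045

Offset 0: leading byte 0xF0 = 11110000 → 4-byte char #1 = F0 9F 9A AE.
Offset 4: leading byte 0xF3 = 11110011 → 4-byte char #2 = F3 A5 B4 92.
Offset 8: leading byte 0xD7 = 11010111 → 2-byte char #3 = D7 98.
Offset 10: leading byte 0xF1 = 11110001 → 4-byte char #4 = F1 95 83 BD.
Offset 14: leading byte 0x5F = 01011111 → 1-byte char #5 = 5F.
Offset 15: leading byte 0xF3 = 11110011 → 4-byte char #6 = F3 BF B9 AB.
Offset 19: leading byte 0x45 = 01000101 → 1-byte char #7 = 45.
Leading byte 0x45 = 01000101 matches 0xxxxxxx → 1-byte sequence.
Byte 1: 0x45 = 01000101, payload 1000101 (7 bits).
Concatenate: 1000101 = 0x45 (7 bits → U+0045).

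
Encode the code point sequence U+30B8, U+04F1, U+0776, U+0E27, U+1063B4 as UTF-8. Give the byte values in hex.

E3 82 B8 D3 B1 DD B6 E0 B8 A7 F4 86 8E B4

U+30B8: 3-byte form → E3 82 B8.
U+04F1: 2-byte form → D3 B1.
U+0776: 2-byte form → DD B6.
U+0E27: 3-byte form → E0 B8 A7.
U+1063B4: 4-byte form → F4 86 8E B4.
Concatenated (14 bytes): E3 82 B8 D3 B1 DD B6 E0 B8 A7 F4 86 8E B4.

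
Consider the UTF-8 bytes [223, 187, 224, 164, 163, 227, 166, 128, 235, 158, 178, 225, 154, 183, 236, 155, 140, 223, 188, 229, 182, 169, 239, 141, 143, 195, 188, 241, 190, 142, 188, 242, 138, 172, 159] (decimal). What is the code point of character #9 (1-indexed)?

Offset 0: leading byte 0xDF = 11011111 → 2-byte char #1 = DF BB.
Offset 2: leading byte 0xE0 = 11100000 → 3-byte char #2 = E0 A4 A3.
Offset 5: leading byte 0xE3 = 11100011 → 3-byte char #3 = E3 A6 80.
Offset 8: leading byte 0xEB = 11101011 → 3-byte char #4 = EB 9E B2.
Offset 11: leading byte 0xE1 = 11100001 → 3-byte char #5 = E1 9A B7.
Offset 14: leading byte 0xEC = 11101100 → 3-byte char #6 = EC 9B 8C.
Offset 17: leading byte 0xDF = 11011111 → 2-byte char #7 = DF BC.
Offset 19: leading byte 0xE5 = 11100101 → 3-byte char #8 = E5 B6 A9.
Offset 22: leading byte 0xEF = 11101111 → 3-byte char #9 = EF 8D 8F.
Leading byte 0xEF = 11101111 matches 1110xxxx → 3-byte sequence.
Byte 1: 0xEF = 11101111, payload 1111 (4 bits).
Byte 2: 0x8D = 10001101 (10xxxxxx ✓), payload 001101.
Byte 3: 0x8F = 10001111 (10xxxxxx ✓), payload 001111.
Concatenate: 1111001101001111 = 0xF34F (16 bits → U+F34F).

U+F34F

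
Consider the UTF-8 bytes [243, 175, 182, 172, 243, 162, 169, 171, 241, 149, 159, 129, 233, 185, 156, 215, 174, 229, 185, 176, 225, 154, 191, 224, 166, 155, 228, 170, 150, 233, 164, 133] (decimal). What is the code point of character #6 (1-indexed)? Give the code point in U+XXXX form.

U+5E70

Offset 0: leading byte 0xF3 = 11110011 → 4-byte char #1 = F3 AF B6 AC.
Offset 4: leading byte 0xF3 = 11110011 → 4-byte char #2 = F3 A2 A9 AB.
Offset 8: leading byte 0xF1 = 11110001 → 4-byte char #3 = F1 95 9F 81.
Offset 12: leading byte 0xE9 = 11101001 → 3-byte char #4 = E9 B9 9C.
Offset 15: leading byte 0xD7 = 11010111 → 2-byte char #5 = D7 AE.
Offset 17: leading byte 0xE5 = 11100101 → 3-byte char #6 = E5 B9 B0.
Leading byte 0xE5 = 11100101 matches 1110xxxx → 3-byte sequence.
Byte 1: 0xE5 = 11100101, payload 0101 (4 bits).
Byte 2: 0xB9 = 10111001 (10xxxxxx ✓), payload 111001.
Byte 3: 0xB0 = 10110000 (10xxxxxx ✓), payload 110000.
Concatenate: 0101111001110000 = 0x5E70 (16 bits → U+5E70).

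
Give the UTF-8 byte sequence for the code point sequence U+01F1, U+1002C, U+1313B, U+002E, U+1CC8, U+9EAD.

U+01F1: 2-byte form → C7 B1.
U+1002C: 4-byte form → F0 90 80 AC.
U+1313B: 4-byte form → F0 93 84 BB.
U+002E: 1-byte form → 2E.
U+1CC8: 3-byte form → E1 B3 88.
U+9EAD: 3-byte form → E9 BA AD.
Concatenated (17 bytes): C7 B1 F0 90 80 AC F0 93 84 BB 2E E1 B3 88 E9 BA AD.

C7 B1 F0 90 80 AC F0 93 84 BB 2E E1 B3 88 E9 BA AD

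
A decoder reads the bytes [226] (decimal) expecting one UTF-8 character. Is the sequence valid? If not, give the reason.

invalid (sequence truncated)

Leading byte 0xE2 = 11100010 → 3-byte form, but only 1 byte is present.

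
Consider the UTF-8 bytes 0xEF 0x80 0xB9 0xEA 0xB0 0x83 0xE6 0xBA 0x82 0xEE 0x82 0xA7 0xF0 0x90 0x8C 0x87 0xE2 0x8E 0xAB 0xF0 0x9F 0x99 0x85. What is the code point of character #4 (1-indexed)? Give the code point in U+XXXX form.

U+E0A7

Offset 0: leading byte 0xEF = 11101111 → 3-byte char #1 = EF 80 B9.
Offset 3: leading byte 0xEA = 11101010 → 3-byte char #2 = EA B0 83.
Offset 6: leading byte 0xE6 = 11100110 → 3-byte char #3 = E6 BA 82.
Offset 9: leading byte 0xEE = 11101110 → 3-byte char #4 = EE 82 A7.
Leading byte 0xEE = 11101110 matches 1110xxxx → 3-byte sequence.
Byte 1: 0xEE = 11101110, payload 1110 (4 bits).
Byte 2: 0x82 = 10000010 (10xxxxxx ✓), payload 000010.
Byte 3: 0xA7 = 10100111 (10xxxxxx ✓), payload 100111.
Concatenate: 1110000010100111 = 0xE0A7 (16 bits → U+E0A7).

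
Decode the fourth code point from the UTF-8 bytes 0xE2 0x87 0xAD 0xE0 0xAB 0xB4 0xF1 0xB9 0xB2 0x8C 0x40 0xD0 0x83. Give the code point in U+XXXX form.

Offset 0: leading byte 0xE2 = 11100010 → 3-byte char #1 = E2 87 AD.
Offset 3: leading byte 0xE0 = 11100000 → 3-byte char #2 = E0 AB B4.
Offset 6: leading byte 0xF1 = 11110001 → 4-byte char #3 = F1 B9 B2 8C.
Offset 10: leading byte 0x40 = 01000000 → 1-byte char #4 = 40.
Leading byte 0x40 = 01000000 matches 0xxxxxxx → 1-byte sequence.
Byte 1: 0x40 = 01000000, payload 1000000 (7 bits).
Concatenate: 1000000 = 0x40 (7 bits → U+0040).

U+0040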